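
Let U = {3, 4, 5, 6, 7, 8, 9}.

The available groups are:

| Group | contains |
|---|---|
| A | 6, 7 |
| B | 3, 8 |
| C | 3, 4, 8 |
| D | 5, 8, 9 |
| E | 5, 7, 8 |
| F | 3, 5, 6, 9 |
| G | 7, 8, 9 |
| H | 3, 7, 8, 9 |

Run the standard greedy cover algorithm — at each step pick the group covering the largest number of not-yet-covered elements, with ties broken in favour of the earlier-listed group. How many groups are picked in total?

Greedy: pick F (covers 4 new) → pick C (covers 2 new) → pick A (covers 1 new). Total picks: 3.

3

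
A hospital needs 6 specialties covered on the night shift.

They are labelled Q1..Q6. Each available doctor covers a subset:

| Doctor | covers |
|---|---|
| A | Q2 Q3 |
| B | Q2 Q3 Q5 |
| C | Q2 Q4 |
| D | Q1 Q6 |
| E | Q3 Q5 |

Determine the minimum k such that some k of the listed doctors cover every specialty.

3

Take {B, C, D}. Their union is {Q1, Q2, Q3, Q4, Q5, Q6}, which is all 6 specialties.
Only D contains Q1, so D is forced; the remaining 4 specialties need at least 2 more doctors (each remaining doctor adds at most 3) — so at least 3 doctors are needed, and 3 is optimal.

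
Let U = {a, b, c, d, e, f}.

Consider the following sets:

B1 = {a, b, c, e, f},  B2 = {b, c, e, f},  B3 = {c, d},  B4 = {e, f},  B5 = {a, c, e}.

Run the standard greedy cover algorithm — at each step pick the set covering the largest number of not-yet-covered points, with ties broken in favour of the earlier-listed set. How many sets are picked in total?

Greedy: pick B1 (covers 5 new) → pick B3 (covers 1 new). Total picks: 2.

2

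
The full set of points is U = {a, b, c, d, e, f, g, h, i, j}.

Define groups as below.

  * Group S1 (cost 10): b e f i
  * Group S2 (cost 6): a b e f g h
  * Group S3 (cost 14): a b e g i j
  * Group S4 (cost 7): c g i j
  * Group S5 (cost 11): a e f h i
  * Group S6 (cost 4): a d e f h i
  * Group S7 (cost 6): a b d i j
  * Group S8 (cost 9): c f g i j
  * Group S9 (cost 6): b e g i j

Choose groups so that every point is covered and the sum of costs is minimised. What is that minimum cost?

17

S4, S6, S9 together cover every point (S4 ∪ S6 ∪ S9 = {a, b, c, d, e, f, g, h, i, j}); total cost 7 + 4 + 6 = 17.
No covering selection has total cost below 17.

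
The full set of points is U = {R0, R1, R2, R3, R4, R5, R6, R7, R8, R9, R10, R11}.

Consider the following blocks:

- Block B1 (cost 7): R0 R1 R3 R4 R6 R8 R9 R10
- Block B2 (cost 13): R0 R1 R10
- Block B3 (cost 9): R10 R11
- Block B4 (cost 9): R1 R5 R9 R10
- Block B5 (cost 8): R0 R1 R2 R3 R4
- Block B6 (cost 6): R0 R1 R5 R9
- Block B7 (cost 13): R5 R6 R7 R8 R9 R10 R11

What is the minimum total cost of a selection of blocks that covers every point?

B5, B7 together cover every point (B5 ∪ B7 = {R0, R1, R2, R3, R4, R5, R6, R7, R8, R9, R10, R11}); total cost 8 + 13 = 21.
The greedy pick B1, B7, B5 costs 28; no covering selection beats 21.

21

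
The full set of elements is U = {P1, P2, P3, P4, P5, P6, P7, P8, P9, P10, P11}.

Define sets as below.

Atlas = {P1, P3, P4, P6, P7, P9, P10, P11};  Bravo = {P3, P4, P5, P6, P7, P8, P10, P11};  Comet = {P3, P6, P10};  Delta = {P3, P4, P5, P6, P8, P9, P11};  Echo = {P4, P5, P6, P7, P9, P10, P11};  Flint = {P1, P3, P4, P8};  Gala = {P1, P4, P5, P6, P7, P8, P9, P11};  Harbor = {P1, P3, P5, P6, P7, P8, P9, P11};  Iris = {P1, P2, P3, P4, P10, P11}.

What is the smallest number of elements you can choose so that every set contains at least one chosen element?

2

The 2 elements {P3, P4} hit every set.
No single element lies in every set, so at least 2 are needed and 2 is optimal.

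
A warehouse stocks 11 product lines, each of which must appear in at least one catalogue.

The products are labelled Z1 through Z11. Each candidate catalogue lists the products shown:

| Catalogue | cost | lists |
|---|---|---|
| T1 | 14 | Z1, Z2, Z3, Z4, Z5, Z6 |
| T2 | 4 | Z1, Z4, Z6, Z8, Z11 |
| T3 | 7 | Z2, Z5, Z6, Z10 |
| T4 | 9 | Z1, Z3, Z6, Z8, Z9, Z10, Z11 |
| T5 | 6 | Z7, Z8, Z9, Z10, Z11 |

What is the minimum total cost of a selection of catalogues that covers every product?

20

T1, T5 together cover every product (T1 ∪ T5 = {Z1, Z2, Z3, Z4, Z5, Z6, Z7, Z8, Z9, Z10, Z11}); total cost 14 + 6 = 20.
The greedy pick T2, T5, T3, T4 costs 26; no covering selection beats 20.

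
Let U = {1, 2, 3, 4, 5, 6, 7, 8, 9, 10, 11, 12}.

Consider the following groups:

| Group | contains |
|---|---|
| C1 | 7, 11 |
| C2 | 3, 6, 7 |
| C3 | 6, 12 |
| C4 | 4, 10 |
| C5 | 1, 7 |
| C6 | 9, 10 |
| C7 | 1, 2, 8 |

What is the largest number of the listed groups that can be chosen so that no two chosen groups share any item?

C1, C3, C4, C7 are pairwise disjoint (C1={7,11}; C3={6,12}; C4={4,10}; C7={1,2,8}).
Every remaining group overlaps one of these, and no 5 of the listed groups are pairwise disjoint, so 4 is the maximum.

4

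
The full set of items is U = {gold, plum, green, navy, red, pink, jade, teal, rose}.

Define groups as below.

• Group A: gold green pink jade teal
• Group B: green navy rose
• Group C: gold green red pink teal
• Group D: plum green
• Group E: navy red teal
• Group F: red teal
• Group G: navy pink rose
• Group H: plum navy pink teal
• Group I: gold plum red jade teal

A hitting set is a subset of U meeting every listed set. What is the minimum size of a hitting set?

T = {plum, navy, teal} meets every group (each contains at least one member of T), and |T| = 3.
The groups D, F, G are pairwise disjoint, so any hitting set needs a separate item for each — at least 3. Hence 3 is optimal.

3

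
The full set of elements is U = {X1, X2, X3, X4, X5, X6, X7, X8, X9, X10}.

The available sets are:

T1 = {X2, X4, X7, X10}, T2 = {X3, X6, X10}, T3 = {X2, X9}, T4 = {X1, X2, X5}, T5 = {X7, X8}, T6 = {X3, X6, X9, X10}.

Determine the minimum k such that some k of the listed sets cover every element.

4

T1, T4, T5, and T6 cover everything between them: the union {X1, X2, X3, X4, X5, X6, X7, X8, X9, X10} is all of U.
No 3 of the 6 sets cover everything (all 20 combinations miss at least one element), so 4 is optimal.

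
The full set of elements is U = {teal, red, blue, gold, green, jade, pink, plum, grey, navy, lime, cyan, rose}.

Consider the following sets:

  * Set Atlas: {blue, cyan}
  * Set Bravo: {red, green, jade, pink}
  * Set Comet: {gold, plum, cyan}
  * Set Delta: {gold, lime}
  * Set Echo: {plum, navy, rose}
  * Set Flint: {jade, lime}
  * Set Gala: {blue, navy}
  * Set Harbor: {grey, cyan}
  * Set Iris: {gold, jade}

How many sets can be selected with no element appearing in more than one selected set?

4

Bravo, Delta, Gala, Harbor are pairwise disjoint (Bravo={red,green,jade,pink}; Delta={gold,lime}; Gala={blue,navy}; Harbor={grey,cyan}).
Every remaining set overlaps one of these, and no 5 of the listed sets are pairwise disjoint, so 4 is the maximum.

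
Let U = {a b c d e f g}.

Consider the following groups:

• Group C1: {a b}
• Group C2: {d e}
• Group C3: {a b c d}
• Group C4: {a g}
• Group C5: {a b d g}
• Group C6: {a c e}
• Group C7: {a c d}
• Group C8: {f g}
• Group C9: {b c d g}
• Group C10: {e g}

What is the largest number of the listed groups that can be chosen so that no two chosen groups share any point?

C1, C2, C8 are pairwise disjoint (C1={a,b}; C2={d,e}; C8={f,g}).
Every remaining group overlaps one of these, and no 4 of the listed groups are pairwise disjoint, so 3 is the maximum.

3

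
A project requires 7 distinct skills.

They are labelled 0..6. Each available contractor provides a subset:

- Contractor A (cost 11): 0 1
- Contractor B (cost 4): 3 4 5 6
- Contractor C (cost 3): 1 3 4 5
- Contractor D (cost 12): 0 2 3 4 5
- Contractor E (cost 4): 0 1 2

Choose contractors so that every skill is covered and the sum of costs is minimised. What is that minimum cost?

B, E together cover every skill (B ∪ E = {0, 1, 2, 3, 4, 5, 6}); total cost 4 + 4 = 8.
The greedy pick C, E, B costs 11; no covering selection beats 8.

8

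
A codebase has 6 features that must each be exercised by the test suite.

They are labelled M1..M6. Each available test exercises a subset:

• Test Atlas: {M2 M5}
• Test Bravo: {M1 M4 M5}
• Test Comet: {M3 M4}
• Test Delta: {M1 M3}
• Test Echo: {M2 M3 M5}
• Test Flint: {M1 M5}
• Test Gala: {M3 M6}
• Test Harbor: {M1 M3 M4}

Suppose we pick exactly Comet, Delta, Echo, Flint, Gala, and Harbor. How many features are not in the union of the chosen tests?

Union of Comet, Delta, Echo, Flint, Gala, Harbor = {M1, M2, M3, M4, M5, M6} — that's every feature, so 0 are uncovered.

0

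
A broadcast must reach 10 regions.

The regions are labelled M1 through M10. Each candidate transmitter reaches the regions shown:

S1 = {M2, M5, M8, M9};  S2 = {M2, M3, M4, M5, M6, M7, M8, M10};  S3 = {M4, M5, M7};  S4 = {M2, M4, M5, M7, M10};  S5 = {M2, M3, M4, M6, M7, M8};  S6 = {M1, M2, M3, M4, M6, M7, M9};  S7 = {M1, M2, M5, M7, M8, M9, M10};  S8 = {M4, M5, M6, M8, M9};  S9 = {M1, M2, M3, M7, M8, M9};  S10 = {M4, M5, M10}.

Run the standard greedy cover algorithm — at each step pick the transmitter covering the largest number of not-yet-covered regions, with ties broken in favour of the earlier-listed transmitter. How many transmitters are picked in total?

2

Greedy: pick S2 (covers 8 new) → pick S6 (covers 2 new). Total picks: 2.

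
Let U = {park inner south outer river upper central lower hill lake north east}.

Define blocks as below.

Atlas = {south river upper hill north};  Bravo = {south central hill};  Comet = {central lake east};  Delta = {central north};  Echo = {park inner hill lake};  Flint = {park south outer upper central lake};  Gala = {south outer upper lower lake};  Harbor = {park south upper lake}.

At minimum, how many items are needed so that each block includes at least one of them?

3

Take H = {hill, lake, north}. Each listed block contains at least one of these, so H is a hitting set of size 3.
No choice of 2 items meets every block, so 3 is the minimum.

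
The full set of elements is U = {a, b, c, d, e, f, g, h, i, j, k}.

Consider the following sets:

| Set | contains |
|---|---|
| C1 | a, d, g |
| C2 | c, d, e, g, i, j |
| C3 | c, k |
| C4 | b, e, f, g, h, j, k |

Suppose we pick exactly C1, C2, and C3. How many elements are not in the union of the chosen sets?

3

Union of C1, C2, C3 = {a, c, d, e, g, i, j, k}.
Not covered: b, f, h — 3 elements.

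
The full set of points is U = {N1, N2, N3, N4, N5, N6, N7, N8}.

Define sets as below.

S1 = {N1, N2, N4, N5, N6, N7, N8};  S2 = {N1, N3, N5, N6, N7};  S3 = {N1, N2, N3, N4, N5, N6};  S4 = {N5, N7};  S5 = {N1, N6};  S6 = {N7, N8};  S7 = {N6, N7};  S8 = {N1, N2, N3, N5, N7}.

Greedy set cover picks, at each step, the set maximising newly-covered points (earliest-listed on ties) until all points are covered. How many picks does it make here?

Greedy: pick S1 (covers 7 new) → pick S2 (covers 1 new). Total picks: 2.

2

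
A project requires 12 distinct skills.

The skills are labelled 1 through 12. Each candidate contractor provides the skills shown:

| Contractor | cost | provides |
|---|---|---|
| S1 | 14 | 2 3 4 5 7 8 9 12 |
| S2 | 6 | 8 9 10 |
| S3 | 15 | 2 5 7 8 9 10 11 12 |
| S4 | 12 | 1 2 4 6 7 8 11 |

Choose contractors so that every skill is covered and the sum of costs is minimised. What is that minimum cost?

32

S1, S2, S4 together cover every skill (S1 ∪ S2 ∪ S4 = {1, 2, 3, 4, 5, 6, 7, 8, 9, 10, 11, 12}); total cost 14 + 6 + 12 = 32.
No covering selection has total cost below 32.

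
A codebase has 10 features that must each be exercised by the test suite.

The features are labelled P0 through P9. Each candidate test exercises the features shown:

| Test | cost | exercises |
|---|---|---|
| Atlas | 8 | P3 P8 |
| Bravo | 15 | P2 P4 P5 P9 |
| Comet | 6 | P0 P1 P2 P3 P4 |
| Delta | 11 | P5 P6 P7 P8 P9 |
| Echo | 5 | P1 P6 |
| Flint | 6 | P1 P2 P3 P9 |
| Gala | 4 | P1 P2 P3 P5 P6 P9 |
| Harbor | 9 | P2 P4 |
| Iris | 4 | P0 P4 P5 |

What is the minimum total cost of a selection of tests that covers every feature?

Comet, Delta together cover every feature (Comet ∪ Delta = {P0, P1, P2, P3, P4, P5, P6, P7, P8, P9}); total cost 6 + 11 = 17.
The greedy pick Gala, Iris, Delta costs 19; no covering selection beats 17.

17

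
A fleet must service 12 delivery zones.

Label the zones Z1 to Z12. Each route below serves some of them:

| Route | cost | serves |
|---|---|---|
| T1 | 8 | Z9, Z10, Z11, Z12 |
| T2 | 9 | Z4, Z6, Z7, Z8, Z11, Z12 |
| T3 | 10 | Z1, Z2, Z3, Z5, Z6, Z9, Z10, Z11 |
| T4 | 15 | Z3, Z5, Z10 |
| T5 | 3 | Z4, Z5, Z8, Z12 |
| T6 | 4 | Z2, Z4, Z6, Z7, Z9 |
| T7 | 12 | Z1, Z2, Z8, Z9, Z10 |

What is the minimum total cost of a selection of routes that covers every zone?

T3, T5, T6 together cover every zone (T3 ∪ T5 ∪ T6 = {Z1, Z2, Z3, Z4, Z5, Z6, Z7, Z8, Z9, Z10, Z11, Z12}); total cost 10 + 3 + 4 = 17.
No covering selection has total cost below 17.

17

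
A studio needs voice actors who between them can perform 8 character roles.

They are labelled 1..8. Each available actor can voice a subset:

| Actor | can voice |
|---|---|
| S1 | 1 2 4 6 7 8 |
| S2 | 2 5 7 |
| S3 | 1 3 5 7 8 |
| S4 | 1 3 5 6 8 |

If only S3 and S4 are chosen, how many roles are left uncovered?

Union of S3, S4 = {1, 3, 5, 6, 7, 8}.
Not covered: 2, 4 — 2 roles.

2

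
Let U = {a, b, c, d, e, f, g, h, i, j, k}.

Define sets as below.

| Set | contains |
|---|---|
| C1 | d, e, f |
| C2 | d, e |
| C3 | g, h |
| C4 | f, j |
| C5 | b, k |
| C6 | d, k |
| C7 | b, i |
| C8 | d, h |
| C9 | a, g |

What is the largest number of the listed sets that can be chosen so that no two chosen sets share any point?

C4, C6, C7, C9 are pairwise disjoint (C4={f,j}; C6={d,k}; C7={b,i}; C9={a,g}).
Every remaining set overlaps one of these, and no 5 of the listed sets are pairwise disjoint, so 4 is the maximum.

4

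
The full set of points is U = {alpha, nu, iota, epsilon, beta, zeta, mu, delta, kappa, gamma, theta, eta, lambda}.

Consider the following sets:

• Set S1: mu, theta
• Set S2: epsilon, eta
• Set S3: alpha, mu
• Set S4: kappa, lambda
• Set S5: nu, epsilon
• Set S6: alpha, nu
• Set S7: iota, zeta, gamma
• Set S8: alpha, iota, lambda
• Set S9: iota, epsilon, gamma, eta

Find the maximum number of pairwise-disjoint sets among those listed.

5

S1, S2, S4, S6, S7 are pairwise disjoint (S1={mu,theta}; S2={epsilon,eta}; S4={kappa,lambda}; S6={alpha,nu}; S7={iota,zeta,gamma}).
Every remaining set overlaps one of these, and no 6 of the listed sets are pairwise disjoint, so 5 is the maximum.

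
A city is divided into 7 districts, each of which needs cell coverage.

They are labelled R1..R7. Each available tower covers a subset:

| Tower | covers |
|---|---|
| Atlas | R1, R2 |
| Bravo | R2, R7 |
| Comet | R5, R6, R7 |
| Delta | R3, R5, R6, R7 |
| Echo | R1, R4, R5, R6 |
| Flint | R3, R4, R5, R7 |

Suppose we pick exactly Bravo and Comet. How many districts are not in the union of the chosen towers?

Union of Bravo, Comet = {R2, R5, R6, R7}.
Not covered: R1, R3, R4 — 3 districts.

3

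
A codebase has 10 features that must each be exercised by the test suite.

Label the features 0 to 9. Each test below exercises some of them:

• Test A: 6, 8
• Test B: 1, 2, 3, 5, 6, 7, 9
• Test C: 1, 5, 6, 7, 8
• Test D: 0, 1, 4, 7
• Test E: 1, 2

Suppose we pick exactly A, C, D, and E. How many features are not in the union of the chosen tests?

Union of A, C, D, E = {0, 1, 2, 4, 5, 6, 7, 8}.
Not covered: 3, 9 — 2 features.

2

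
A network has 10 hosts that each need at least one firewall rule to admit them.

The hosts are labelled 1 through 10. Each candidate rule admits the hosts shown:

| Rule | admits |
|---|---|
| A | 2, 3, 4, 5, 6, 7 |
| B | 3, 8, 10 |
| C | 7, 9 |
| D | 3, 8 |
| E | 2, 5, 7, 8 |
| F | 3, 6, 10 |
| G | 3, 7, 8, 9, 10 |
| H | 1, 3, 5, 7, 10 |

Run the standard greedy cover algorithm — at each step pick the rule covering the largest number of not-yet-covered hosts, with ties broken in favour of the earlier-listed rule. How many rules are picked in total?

Greedy: pick A (covers 6 new) → pick G (covers 3 new) → pick H (covers 1 new). Total picks: 3.

3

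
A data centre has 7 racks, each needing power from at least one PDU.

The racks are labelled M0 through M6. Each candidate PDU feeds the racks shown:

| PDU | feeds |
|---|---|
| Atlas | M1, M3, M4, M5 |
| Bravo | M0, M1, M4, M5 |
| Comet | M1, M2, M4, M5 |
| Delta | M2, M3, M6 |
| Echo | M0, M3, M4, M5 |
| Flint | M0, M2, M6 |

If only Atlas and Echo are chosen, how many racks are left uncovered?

2

Union of Atlas, Echo = {M0, M1, M3, M4, M5}.
Not covered: M2, M6 — 2 racks.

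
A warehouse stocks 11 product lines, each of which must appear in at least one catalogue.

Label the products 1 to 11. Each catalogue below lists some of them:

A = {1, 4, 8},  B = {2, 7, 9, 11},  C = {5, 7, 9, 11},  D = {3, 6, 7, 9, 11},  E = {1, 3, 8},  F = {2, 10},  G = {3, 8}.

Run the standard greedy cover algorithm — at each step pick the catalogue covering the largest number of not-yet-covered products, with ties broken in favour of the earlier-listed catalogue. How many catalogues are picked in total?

Greedy: pick D (covers 5 new) → pick A (covers 3 new) → pick F (covers 2 new) → pick C (covers 1 new). Total picks: 4.

4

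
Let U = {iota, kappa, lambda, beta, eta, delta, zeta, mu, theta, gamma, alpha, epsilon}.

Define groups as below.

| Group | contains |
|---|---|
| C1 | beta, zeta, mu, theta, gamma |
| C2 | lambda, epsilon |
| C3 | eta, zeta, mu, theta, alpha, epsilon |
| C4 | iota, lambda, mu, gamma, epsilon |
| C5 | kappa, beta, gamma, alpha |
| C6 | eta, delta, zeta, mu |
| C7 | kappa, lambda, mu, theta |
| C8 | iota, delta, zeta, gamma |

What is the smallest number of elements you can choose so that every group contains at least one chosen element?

Take H = {lambda, beta, zeta}. Each listed group contains at least one of these, so H is a hitting set of size 3.
The groups C2, C5, C6 are pairwise disjoint, so any hitting set needs a separate element for each — at least 3. Hence 3 is optimal.

3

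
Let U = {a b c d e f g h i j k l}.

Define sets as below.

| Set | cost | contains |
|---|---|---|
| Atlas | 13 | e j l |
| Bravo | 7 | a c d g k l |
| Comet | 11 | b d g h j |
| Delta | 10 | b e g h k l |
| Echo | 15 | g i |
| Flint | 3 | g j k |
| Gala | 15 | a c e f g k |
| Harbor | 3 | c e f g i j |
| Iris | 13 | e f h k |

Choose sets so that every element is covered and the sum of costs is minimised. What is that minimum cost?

20

Bravo, Delta, Harbor together cover every element (Bravo ∪ Delta ∪ Harbor = {a, b, c, d, e, f, g, h, i, j, k, l}); total cost 7 + 10 + 3 = 20.
No covering selection has total cost below 20.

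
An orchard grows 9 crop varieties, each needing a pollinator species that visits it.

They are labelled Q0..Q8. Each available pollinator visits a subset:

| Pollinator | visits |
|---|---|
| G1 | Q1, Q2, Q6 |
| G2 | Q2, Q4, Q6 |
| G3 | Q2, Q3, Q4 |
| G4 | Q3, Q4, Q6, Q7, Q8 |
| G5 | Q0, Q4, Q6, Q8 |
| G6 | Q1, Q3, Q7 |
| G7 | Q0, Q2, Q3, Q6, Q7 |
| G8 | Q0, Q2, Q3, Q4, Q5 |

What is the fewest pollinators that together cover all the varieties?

G5 and G6 and G8 together: G5 ∪ G6 ∪ G8 = {Q0, Q1, Q2, Q3, Q4, Q5, Q6, Q7, Q8} — every variety is covered.
Only G8 contains Q5, so G8 is forced; the remaining 4 varieties need at least 2 more pollinators (each remaining pollinator adds at most 3) — so at least 3 pollinators are needed, and 3 is optimal.

3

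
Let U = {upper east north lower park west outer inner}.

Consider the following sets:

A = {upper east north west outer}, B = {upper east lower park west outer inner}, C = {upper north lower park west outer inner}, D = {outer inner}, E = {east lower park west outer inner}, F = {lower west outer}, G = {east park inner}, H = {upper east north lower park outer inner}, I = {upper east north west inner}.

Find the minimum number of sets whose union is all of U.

2

A and C together: A ∪ C = {upper, east, north, lower, park, west, outer, inner} — every item is covered.
No single set has all 8 items (the largest, B, has 7), so 2 is optimal.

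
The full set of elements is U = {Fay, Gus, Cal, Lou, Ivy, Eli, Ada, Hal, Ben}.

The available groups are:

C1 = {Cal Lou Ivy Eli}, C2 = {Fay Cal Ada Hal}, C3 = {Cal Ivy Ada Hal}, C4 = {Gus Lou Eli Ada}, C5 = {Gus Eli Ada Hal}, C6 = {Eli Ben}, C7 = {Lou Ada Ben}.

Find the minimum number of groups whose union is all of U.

4

C1 and C2 and C4 and C7 together: C1 ∪ C2 ∪ C4 ∪ C7 = {Fay, Gus, Cal, Lou, Ivy, Eli, Ada, Hal, Ben} — every element is covered.
No 3 of the 7 groups cover everything (all 35 combinations miss at least one element), so 4 is optimal.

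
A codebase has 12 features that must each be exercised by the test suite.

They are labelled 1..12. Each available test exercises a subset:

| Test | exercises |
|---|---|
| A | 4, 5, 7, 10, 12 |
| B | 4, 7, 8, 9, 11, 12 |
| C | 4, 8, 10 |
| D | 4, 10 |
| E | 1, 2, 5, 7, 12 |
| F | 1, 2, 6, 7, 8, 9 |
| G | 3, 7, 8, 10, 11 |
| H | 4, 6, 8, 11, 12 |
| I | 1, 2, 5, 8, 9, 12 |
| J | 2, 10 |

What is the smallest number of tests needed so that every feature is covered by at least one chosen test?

3

A and F and G together: A ∪ F ∪ G = {1, 2, 3, 4, 5, 6, 7, 8, 9, 10, 11, 12} — every feature is covered.
Only G contains 3, so G is forced; the remaining 7 features need at least 2 more tests (each remaining test adds at most 5) — so at least 3 tests are needed, and 3 is optimal.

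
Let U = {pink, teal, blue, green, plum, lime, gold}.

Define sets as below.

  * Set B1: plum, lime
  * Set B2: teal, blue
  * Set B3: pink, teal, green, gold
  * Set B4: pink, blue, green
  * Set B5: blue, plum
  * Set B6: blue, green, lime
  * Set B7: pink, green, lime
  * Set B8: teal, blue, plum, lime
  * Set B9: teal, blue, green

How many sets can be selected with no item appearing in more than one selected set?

B1, B9 are pairwise disjoint (B1={plum,lime}; B9={teal,blue,green}).
Every remaining set overlaps one of these, and no 3 of the listed sets are pairwise disjoint, so 2 is the maximum.

2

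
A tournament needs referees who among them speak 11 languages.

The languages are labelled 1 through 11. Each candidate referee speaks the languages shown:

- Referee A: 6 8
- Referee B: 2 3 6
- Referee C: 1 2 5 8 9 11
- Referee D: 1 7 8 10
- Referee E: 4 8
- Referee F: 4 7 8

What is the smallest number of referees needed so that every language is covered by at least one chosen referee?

Take {B, C, D, F}. Their union is {1, 2, 3, 4, 5, 6, 7, 8, 9, 10, 11}, which is all 11 languages.
Only C contains 5, so C is forced; the remaining 5 languages need at least 3 more referees (each remaining referee adds at most 2) — so at least 4 referees are needed, and 4 is optimal.

4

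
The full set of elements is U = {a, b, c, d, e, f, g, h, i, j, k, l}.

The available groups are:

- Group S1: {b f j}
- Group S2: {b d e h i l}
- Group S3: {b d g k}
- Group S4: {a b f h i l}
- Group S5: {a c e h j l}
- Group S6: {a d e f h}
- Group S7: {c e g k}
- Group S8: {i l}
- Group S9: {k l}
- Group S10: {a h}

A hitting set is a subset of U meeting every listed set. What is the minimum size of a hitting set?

Take T = {a, i, j, k}. Each listed group contains at least one of these, so T is a hitting set of size 4.
The groups S1, S7, S8, S10 are pairwise disjoint, so any hitting set needs a separate element for each — at least 4. Hence 4 is optimal.

4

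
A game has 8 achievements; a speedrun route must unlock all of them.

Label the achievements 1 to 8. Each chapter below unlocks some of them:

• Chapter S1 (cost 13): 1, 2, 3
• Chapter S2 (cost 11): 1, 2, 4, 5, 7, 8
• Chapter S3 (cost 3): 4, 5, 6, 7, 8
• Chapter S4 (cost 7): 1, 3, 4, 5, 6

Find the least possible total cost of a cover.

S1, S3 together cover every achievement (S1 ∪ S3 = {1, 2, 3, 4, 5, 6, 7, 8}); total cost 13 + 3 = 16.
The greedy pick S3, S4, S2 costs 21; no covering selection beats 16.

16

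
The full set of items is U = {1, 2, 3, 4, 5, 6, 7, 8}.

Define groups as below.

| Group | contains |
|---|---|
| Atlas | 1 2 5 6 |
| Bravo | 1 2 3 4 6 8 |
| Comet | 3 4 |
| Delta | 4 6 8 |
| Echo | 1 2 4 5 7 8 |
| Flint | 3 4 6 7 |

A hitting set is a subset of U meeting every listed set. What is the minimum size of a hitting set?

The 2 items {2, 4} hit every group.
The groups Atlas, Comet are pairwise disjoint, so any hitting set needs a separate item for each — at least 2. Hence 2 is optimal.

2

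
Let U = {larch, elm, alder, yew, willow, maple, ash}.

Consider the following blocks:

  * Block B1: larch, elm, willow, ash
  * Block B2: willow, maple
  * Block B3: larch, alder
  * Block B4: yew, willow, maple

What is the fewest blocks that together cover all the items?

Take {B1, B3, B4}. Their union is {larch, elm, alder, yew, willow, maple, ash}, which is all 7 items.
Only B1 contains elm, so B1 is forced; the remaining 3 items need at least 2 more blocks (each remaining block adds at most 2) — so at least 3 blocks are needed, and 3 is optimal.

3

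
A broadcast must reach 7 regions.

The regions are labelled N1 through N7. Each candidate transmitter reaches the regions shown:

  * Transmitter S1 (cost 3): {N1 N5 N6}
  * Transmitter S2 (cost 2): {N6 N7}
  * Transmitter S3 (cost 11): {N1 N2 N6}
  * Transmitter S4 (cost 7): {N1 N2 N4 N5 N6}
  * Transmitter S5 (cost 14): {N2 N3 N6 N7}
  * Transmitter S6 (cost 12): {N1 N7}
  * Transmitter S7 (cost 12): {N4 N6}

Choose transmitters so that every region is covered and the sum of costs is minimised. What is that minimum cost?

S4, S5 together cover every region (S4 ∪ S5 = {N1, N2, N3, N4, N5, N6, N7}); total cost 7 + 14 = 21.
The greedy pick S1, S2, S4, S5 costs 26; no covering selection beats 21.

21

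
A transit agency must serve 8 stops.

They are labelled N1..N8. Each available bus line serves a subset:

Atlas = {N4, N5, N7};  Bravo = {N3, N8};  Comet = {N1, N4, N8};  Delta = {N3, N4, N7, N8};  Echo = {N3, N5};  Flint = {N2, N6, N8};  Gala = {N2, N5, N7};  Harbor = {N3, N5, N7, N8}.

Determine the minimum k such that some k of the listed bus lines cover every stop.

3

Comet and Flint and Harbor together: Comet ∪ Flint ∪ Harbor = {N1, N2, N3, N4, N5, N6, N7, N8} — every stop is covered.
Only Comet contains N1, so Comet is forced; the remaining 5 stops need at least 2 more bus lines (each remaining bus line adds at most 3) — so at least 3 bus lines are needed, and 3 is optimal.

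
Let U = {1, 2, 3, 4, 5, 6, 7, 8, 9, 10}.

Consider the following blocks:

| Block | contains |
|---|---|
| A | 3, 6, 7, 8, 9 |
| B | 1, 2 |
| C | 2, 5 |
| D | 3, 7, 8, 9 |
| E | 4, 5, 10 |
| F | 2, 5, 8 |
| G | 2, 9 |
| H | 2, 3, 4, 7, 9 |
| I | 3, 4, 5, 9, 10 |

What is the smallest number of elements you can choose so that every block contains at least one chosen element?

3

The 3 elements {2, 8, 10} hit every block.
The blocks A, B, E are pairwise disjoint, so any hitting set needs a separate element for each — at least 3. Hence 3 is optimal.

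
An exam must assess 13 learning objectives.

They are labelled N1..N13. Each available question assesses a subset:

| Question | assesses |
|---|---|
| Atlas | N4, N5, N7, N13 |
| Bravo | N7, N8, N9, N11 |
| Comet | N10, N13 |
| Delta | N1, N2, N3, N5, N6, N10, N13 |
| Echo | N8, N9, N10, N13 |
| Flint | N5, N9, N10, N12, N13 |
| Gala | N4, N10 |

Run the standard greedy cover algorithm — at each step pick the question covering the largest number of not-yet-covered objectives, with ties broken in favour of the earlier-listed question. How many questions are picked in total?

Greedy: pick Delta (covers 7 new) → pick Bravo (covers 4 new) → pick Atlas (covers 1 new) → pick Flint (covers 1 new). Total picks: 4.

4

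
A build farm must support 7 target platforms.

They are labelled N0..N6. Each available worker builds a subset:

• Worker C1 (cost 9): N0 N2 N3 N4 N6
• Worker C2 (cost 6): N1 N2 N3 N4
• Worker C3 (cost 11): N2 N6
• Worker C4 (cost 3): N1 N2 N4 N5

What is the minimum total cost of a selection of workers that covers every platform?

12

C1, C4 together cover every platform (C1 ∪ C4 = {N0, N1, N2, N3, N4, N5, N6}); total cost 9 + 3 = 12.
No covering selection has total cost below 12.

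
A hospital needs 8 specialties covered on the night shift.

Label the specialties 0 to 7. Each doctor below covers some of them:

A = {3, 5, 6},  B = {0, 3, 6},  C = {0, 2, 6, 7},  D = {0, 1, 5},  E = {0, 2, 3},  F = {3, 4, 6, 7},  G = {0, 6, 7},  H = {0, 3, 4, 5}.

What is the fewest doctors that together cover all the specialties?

D and E and F together: D ∪ E ∪ F = {0, 1, 2, 3, 4, 5, 6, 7} — every specialty is covered.
Only D contains 1, so D is forced; the remaining 5 specialties need at least 2 more doctors (each remaining doctor adds at most 4) — so at least 3 doctors are needed, and 3 is optimal.

3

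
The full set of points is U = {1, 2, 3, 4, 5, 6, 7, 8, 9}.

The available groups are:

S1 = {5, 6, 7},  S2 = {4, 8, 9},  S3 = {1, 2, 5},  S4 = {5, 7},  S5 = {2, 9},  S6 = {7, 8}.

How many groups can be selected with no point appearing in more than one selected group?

2

S2, S3 are pairwise disjoint (S2={4,8,9}; S3={1,2,5}).
Every remaining group overlaps one of these, and no 3 of the listed groups are pairwise disjoint, so 2 is the maximum.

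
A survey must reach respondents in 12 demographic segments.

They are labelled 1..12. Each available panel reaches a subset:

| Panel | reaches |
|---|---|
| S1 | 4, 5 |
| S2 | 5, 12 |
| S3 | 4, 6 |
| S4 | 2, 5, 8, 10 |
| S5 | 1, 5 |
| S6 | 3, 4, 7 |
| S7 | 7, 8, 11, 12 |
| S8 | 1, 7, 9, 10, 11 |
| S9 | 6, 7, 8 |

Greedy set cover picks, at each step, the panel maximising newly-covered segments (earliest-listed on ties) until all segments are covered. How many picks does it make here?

Greedy: pick S8 (covers 5 new) → pick S4 (covers 3 new) → pick S3 (covers 2 new) → pick S2 (covers 1 new) → pick S6 (covers 1 new). Total picks: 5.

5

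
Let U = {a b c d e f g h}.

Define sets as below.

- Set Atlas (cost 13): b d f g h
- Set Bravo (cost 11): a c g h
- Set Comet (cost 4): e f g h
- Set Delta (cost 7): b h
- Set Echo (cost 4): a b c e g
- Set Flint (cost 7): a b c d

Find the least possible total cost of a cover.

11

Comet, Flint together cover every item (Comet ∪ Flint = {a, b, c, d, e, f, g, h}); total cost 4 + 7 = 11.
The greedy pick Echo, Comet, Flint costs 15; no covering selection beats 11.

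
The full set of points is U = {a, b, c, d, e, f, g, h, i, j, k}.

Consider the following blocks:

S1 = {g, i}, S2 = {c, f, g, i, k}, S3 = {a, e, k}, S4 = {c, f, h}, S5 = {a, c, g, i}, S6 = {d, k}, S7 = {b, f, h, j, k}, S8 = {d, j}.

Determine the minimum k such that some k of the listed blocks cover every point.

Take {S3, S5, S6, S7}. Their union is {a, b, c, d, e, f, g, h, i, j, k}, which is all 11 points.
No 3 of the 8 blocks cover everything (all 56 combinations miss at least one point), so 4 is optimal.

4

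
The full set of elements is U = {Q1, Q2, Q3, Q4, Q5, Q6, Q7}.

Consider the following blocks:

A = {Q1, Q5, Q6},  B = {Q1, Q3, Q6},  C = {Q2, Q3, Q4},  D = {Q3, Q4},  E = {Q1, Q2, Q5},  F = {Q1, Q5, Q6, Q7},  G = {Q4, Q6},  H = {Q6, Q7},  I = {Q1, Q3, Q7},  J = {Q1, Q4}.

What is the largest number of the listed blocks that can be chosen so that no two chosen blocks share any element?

D, E, H are pairwise disjoint (D={Q3,Q4}; E={Q1,Q2,Q5}; H={Q6,Q7}).
Every remaining block overlaps one of these, and no 4 of the listed blocks are pairwise disjoint, so 3 is the maximum.

3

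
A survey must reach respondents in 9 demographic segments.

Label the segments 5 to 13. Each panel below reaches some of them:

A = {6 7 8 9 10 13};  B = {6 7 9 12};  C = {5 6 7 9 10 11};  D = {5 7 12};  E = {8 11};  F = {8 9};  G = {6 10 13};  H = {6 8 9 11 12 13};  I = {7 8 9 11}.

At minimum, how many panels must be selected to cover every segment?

2

C and H together: C ∪ H = {5, 6, 7, 8, 9, 10, 11, 12, 13} — every segment is covered.
No single panel has all 9 segments (the largest, A, has 6), so 2 is optimal.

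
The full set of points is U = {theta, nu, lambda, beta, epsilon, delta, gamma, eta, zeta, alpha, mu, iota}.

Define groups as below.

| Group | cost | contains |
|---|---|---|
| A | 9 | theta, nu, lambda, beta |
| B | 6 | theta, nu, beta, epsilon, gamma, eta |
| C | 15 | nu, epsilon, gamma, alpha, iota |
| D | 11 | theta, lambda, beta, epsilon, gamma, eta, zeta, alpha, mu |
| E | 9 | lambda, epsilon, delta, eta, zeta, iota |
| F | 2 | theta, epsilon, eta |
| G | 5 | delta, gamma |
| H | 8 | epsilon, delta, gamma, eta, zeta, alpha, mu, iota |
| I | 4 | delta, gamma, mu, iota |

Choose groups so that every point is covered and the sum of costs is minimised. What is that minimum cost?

17

A, H together cover every point (A ∪ H = {theta, nu, lambda, beta, epsilon, delta, gamma, eta, zeta, alpha, mu, iota}); total cost 9 + 8 = 17.
The greedy pick F, I, D, B costs 23; no covering selection beats 17.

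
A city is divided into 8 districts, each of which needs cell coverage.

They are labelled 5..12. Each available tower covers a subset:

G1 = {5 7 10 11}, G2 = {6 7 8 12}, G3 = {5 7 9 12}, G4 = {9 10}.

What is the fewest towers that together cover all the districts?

3

G1 and G2 and G3 together: G1 ∪ G2 ∪ G3 = {5, 6, 7, 8, 9, 10, 11, 12} — every district is covered.
Only G2 contains 6, so G2 is forced; the remaining 4 districts need at least 2 more towers (each remaining tower adds at most 3) — so at least 3 towers are needed, and 3 is optimal.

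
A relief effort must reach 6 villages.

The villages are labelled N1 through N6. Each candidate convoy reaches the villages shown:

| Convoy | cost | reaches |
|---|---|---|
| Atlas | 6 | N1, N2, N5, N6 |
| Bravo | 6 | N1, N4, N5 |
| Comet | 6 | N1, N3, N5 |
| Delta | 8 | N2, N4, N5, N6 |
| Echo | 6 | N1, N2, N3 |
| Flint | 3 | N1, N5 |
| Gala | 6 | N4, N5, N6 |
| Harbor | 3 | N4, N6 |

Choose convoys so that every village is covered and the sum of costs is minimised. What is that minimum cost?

Echo, Gala together cover every village (Echo ∪ Gala = {N1, N2, N3, N4, N5, N6}); total cost 6 + 6 = 12.
The greedy pick Atlas, Harbor, Comet costs 15; no covering selection beats 12.

12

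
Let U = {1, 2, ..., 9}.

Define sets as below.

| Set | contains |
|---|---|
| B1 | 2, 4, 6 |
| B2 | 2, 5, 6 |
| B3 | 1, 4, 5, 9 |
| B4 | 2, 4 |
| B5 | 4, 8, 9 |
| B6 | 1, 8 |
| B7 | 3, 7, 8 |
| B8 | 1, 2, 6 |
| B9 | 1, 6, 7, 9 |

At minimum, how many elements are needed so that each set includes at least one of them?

3

The 3 elements {4, 6, 8} hit every set.
No choice of 2 elements meets every set, so 3 is the minimum.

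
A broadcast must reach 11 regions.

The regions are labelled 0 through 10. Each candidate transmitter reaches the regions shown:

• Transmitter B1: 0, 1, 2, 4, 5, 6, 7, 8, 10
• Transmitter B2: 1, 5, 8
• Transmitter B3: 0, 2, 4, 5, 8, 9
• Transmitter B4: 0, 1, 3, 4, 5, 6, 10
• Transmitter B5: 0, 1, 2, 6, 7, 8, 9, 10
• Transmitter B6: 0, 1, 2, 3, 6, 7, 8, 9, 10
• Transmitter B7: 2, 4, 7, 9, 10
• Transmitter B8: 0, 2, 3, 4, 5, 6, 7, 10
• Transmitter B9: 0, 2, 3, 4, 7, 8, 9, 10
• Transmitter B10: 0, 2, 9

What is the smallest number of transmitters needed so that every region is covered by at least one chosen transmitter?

2

Take {B4, B6}. Their union is {0, 1, 2, 3, 4, 5, 6, 7, 8, 9, 10}, which is all 11 regions.
No single transmitter has all 11 regions (the largest, B1, has 9), so 2 is optimal.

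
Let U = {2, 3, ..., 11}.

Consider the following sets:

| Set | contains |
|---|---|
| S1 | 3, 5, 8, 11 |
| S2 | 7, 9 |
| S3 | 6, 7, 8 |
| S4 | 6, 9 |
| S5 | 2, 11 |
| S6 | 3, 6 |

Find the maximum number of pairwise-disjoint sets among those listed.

3

S2, S5, S6 are pairwise disjoint (S2={7,9}; S5={2,11}; S6={3,6}).
Every remaining set overlaps one of these, and no 4 of the listed sets are pairwise disjoint, so 3 is the maximum.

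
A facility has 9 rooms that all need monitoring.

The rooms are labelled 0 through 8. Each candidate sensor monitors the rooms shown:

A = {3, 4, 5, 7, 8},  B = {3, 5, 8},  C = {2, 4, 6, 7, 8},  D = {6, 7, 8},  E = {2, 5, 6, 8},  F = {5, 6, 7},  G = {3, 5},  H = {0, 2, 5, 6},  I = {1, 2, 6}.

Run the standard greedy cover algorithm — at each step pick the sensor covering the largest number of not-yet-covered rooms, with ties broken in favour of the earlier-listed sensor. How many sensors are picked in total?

Greedy: pick A (covers 5 new) → pick H (covers 3 new) → pick I (covers 1 new). Total picks: 3.

3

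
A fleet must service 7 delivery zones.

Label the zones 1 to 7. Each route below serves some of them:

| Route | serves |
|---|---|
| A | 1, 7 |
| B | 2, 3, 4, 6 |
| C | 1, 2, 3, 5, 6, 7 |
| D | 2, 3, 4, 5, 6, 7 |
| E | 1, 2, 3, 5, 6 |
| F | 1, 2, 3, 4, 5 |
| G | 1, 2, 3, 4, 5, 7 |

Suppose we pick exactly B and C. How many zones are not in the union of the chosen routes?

0

Union of B, C = {1, 2, 3, 4, 5, 6, 7} — that's every zone, so 0 are uncovered.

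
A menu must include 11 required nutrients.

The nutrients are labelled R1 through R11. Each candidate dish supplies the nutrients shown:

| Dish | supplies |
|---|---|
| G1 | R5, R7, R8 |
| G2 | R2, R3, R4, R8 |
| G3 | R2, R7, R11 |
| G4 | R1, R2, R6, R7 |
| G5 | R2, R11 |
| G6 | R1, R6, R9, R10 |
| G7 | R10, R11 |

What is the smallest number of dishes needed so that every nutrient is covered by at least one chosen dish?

4

Take {G1, G2, G6, G7}. Their union is {R1, R2, R3, R4, R5, R6, R7, R8, R9, R10, R11}, which is all 11 nutrients.
No 3 of the 7 dishes cover everything (all 35 combinations miss at least one nutrient), so 4 is optimal.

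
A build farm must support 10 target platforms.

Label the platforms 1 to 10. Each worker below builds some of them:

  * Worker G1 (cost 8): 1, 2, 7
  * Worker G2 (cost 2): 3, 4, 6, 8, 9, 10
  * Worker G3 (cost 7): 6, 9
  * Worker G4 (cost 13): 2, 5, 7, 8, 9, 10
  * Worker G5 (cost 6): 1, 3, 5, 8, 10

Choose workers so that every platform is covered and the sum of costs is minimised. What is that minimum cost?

16

G1, G2, G5 together cover every platform (G1 ∪ G2 ∪ G5 = {1, 2, 3, 4, 5, 6, 7, 8, 9, 10}); total cost 8 + 2 + 6 = 16.
No covering selection has total cost below 16.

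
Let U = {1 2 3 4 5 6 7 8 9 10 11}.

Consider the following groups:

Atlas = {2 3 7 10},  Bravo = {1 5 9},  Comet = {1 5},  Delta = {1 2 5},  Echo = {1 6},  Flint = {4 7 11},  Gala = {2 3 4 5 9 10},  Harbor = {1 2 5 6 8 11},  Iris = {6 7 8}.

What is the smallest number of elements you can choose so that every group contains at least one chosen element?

3

H = {1, 2, 7} meets every group (each contains at least one member of H), and |H| = 3.
No choice of 2 elements meets every group, so 3 is the minimum.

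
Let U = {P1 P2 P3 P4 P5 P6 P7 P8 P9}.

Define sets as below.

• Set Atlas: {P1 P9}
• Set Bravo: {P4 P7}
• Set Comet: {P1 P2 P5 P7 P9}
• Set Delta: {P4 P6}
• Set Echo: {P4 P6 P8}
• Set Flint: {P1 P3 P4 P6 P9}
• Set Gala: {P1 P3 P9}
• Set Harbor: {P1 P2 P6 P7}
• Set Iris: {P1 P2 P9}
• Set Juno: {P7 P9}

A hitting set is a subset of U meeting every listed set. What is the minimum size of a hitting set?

H = {P4, P6, P9} meets every set (each contains at least one member of H), and |H| = 3.
No choice of 2 points meets every set, so 3 is the minimum.

3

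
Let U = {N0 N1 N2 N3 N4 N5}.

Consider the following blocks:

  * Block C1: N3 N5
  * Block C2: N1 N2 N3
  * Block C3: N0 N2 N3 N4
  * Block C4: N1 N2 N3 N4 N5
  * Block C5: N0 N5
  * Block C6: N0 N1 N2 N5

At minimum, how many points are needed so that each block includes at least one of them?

2

H = {N2, N5} meets every block (each contains at least one member of H), and |H| = 2.
The blocks C2, C5 are pairwise disjoint, so any hitting set needs a separate point for each — at least 2. Hence 2 is optimal.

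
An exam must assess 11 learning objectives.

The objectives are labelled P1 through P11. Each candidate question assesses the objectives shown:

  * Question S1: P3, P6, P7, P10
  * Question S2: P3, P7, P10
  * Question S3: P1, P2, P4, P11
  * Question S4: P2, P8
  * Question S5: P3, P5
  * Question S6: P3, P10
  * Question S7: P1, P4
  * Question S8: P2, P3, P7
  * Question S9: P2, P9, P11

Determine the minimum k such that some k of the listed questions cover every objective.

5

Take {S1, S3, S4, S5, S9}. Their union is {P1, P2, P3, P4, P5, P6, P7, P8, P9, P10, P11}, which is all 11 objectives.
No 4 of the 9 questions cover everything (all 126 combinations miss at least one objective), so 5 is optimal.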